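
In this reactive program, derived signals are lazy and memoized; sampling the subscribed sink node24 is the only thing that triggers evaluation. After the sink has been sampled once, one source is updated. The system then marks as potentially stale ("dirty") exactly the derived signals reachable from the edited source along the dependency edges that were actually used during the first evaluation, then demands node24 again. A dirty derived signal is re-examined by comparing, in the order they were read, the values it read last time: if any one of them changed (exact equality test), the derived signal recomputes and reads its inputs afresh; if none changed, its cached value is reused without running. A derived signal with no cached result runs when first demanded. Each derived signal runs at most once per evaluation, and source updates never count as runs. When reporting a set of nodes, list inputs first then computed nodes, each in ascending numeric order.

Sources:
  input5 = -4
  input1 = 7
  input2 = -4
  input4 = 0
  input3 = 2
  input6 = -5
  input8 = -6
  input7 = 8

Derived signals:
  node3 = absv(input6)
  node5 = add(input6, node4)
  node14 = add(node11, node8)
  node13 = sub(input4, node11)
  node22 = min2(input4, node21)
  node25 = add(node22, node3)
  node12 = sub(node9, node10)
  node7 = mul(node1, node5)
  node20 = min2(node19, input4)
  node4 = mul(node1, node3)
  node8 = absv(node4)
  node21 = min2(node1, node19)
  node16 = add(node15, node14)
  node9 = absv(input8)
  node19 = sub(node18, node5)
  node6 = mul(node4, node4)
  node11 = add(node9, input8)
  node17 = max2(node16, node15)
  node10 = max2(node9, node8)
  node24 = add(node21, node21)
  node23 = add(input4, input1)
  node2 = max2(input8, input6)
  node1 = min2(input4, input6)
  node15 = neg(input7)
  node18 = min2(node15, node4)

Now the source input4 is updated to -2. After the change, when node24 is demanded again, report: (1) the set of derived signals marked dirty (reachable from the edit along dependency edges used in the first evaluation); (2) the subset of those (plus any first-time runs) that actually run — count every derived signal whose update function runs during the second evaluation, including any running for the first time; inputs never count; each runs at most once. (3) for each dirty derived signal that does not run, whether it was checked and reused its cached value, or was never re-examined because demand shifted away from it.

First demand of the output computes:
  node1 = min2(0, -5) = -5
  node3 = absv(-5) = 5
  node4 = mul(-5, 5) = -25
  node5 = add(-5, -25) = -30
  node15 = neg(8) = -8
  node18 = min2(-8, -25) = -25
  node19 = sub(-25, -30) = 5
  node21 = min2(-5, 5) = -5
  node24 = add(-5, -5) = -10

After the edit, cleaning proceeds:
  node1: a read changed (input4 0->-2) — executes, giving -5 — identical to its old value.
  node4: dirty, but its reads are unchanged (node1 unchanged, node3 unchanged); cached -25 stands.
  node5: dirty, but its reads are unchanged (input6 unchanged, node4 unchanged); cached -30 stands.
  node18: dirty, but its reads are unchanged (node15 unchanged, node4 unchanged); cached -25 stands.
  node19: dirty, but its reads are unchanged (node18 unchanged, node5 unchanged); cached 5 stands.
  node21: dirty, but its reads are unchanged (node1 unchanged, node19 unchanged); cached -5 stands.
  node24: dirty, but its reads are unchanged (node21 unchanged, node21 unchanged); cached -10 stands.

Note the absorption at node1: it re-runs yet its value is the same, leaving the output's value untouched.

The edit dirties: node1, node4, node5, node18, node19, node21, node24.
1 derived signals run: node1.
Cache hits after checking: node4, node5, node18, node19, node21, node24.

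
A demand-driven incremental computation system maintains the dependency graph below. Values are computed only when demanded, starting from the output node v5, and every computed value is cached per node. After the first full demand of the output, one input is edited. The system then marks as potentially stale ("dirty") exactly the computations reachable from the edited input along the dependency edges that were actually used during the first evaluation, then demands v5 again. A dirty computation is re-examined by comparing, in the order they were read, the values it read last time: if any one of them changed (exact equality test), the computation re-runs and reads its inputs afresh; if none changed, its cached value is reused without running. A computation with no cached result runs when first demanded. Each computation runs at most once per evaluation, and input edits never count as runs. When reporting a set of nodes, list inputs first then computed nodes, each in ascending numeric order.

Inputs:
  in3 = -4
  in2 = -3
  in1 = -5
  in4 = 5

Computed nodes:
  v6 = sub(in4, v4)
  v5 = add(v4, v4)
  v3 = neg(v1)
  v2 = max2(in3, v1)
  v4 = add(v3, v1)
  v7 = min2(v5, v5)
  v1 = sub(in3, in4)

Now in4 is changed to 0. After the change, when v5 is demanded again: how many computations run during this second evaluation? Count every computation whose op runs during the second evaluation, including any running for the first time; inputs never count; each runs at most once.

Computations that run: v1, v3, v4 — 3 in total.
Key observation: the change is absorbed at v4 — it re-runs but produces the same value, and the output's value is unchanged.

First evaluation (everything demanded from the output):
  v1 = sub(-4, 5) = -9
  v3 = neg(-9) = 9
  v4 = add(9, -9) = 0
  v5 = add(0, 0) = 0

Propagation after the edit:
  v1: runs — in4 5->0; result -4.
  v3: runs — v1 -9->-4; result 4.
  v4: runs — v3 9->4; v1 -9->-4; result 0 (same value as before).
  v5: checked — values it read are unchanged (v4 unchanged, v4 unchanged); reused cached 0 without running.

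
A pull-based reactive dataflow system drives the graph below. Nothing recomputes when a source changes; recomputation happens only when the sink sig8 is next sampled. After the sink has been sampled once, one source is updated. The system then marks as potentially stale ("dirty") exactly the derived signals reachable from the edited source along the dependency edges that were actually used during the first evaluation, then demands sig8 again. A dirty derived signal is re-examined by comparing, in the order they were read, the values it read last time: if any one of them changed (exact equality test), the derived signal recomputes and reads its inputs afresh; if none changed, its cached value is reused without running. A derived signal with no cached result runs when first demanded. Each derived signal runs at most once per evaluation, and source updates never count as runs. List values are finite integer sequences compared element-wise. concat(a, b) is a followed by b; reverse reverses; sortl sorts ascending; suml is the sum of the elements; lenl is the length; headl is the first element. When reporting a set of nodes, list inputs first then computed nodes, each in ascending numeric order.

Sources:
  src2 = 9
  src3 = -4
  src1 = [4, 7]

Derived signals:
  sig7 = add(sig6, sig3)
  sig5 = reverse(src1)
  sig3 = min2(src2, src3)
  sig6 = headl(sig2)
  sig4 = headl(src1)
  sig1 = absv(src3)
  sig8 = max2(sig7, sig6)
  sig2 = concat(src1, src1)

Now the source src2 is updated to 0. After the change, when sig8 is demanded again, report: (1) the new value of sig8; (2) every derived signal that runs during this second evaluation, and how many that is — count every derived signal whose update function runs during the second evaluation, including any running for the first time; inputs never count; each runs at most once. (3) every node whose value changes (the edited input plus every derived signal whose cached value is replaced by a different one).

First evaluation (everything demanded from the output):
  sig2 = concat([4, 7], [4, 7]) = [4, 7, 4, 7]
  sig3 = min2(9, -4) = -4
  sig6 = headl([4, 7, 4, 7]) = 4
  sig7 = add(4, -4) = 0
  sig8 = max2(0, 4) = 4

Propagation after the edit:
  sig3: runs — src2 9->0; result -4 (same value as before).
  sig7: checked — values it read are unchanged (sig6 unchanged, sig3 unchanged); reused cached 0 without running.
  sig8: checked — values it read are unchanged (sig7 unchanged, sig6 unchanged); reused cached 4 without running.

Key observation: the change is absorbed at sig3 — it re-runs but produces the same value, and the output's value is unchanged.

New value of sig8: 4.
Derived signals that run: sig3 — 1 in total.
Values that change: src2.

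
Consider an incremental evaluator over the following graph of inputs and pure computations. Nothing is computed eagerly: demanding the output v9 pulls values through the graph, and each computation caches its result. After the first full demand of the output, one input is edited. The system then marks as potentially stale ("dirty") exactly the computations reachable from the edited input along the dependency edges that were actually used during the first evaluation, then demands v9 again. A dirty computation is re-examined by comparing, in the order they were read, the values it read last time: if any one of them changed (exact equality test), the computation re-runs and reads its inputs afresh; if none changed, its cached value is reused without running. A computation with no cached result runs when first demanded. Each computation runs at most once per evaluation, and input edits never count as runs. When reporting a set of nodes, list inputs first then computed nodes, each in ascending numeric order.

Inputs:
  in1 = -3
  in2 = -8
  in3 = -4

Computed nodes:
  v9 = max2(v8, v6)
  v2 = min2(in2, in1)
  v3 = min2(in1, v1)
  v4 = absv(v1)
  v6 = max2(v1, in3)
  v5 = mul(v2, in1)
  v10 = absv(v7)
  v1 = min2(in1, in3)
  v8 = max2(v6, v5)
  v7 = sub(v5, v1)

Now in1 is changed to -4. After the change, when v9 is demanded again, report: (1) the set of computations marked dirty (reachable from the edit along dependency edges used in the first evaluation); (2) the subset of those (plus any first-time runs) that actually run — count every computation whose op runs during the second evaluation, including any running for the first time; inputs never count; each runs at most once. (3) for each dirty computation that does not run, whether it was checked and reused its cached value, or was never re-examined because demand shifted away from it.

Initial pass — values computed on the first demand:
  v1 = min2(-3, -4) = -4
  v2 = min2(-8, -3) = -8
  v5 = mul(-8, -3) = 24
  v6 = max2(-4, -4) = -4
  v8 = max2(-4, 24) = 24
  v9 = max2(24, -4) = 24

Second demand — change propagation:
  v1: re-runs because in1 -3->-4; new result -4 (unchanged).
  v2: re-runs because in1 -3->-4; new result -8 (unchanged).
  v5: re-runs because in1 -3->-4; new result 32.
  v6: re-examined; everything it read last time is the same (v1 unchanged, in3 unchanged) — cache -4 kept, no run.
  v8: re-runs because v5 24->32; new result 32.
  v9: re-runs because v8 24->32; new result 32.

The important point: at v6 every value read last time is unchanged, so the dirty flag clears without a run.

Dirty set: v1, v2, v5, v6, v8, v9.
Run set: v1, v2, v5, v8, v9 (5 run).
Re-examined without running (cache reused): v6.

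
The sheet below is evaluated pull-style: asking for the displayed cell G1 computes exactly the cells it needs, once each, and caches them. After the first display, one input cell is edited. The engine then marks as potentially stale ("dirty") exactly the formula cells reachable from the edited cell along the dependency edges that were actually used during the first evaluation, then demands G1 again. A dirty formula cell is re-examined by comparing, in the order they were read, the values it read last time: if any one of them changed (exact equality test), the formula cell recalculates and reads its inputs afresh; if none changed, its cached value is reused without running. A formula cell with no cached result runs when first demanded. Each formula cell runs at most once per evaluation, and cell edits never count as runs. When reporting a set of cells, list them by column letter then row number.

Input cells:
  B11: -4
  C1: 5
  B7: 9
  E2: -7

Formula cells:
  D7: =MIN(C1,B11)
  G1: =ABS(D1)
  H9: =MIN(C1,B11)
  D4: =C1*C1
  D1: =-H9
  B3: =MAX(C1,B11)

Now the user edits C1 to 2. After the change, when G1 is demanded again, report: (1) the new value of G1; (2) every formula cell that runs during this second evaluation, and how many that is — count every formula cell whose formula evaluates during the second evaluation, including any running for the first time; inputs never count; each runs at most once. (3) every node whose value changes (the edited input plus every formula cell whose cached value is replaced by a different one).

First demand of the output computes:
  H9 = MIN(5, -4) = -4
  D1 = -(-4) = 4
  G1 = ABS(4) = 4

After the edit, cleaning proceeds:
  H9: a read changed (C1 5->2) — executes, giving -4 — identical to its old value.
  D1: dirty, but its reads are unchanged (H9 unchanged); cached 4 stands.
  G1: dirty, but its reads are unchanged (D1 unchanged); cached 4 stands.

Note the absorption at H9: it re-runs yet its value is the same, leaving the output's value untouched.

Demanding G1 again yields 4.
1 formula cells run: H9.
The nodes whose values change: C1.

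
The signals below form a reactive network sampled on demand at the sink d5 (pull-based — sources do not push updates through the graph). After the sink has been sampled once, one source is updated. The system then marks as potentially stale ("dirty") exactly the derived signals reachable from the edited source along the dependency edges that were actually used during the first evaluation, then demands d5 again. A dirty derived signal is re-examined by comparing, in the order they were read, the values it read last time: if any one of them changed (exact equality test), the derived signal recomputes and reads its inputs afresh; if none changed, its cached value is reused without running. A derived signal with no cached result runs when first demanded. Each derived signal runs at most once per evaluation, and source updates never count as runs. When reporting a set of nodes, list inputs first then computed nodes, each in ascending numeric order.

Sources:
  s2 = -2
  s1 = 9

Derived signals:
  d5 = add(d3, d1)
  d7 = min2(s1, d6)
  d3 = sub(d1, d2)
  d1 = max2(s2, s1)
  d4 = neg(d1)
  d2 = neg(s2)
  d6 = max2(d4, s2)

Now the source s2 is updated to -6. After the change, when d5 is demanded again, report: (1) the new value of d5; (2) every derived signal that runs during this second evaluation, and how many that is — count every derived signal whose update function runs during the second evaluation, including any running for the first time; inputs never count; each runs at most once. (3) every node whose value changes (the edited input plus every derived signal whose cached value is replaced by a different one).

Initial pass — values computed on the first demand:
  d1 = max2(-2, 9) = 9
  d2 = neg(-2) = 2
  d3 = sub(9, 2) = 7
  d5 = add(7, 9) = 16

Second demand — change propagation:
  d1: re-runs because s2 -2->-6; new result 9 (unchanged).
  d2: re-runs because s2 -2->-6; new result 6.
  d3: re-runs because d2 2->6; new result 3.
  d5: re-runs because d3 7->3; new result 12.

d5 now evaluates to 12.
Run set: d1, d2, d3, d5 (4 run).
Changed values: s2, d2, d3, d5.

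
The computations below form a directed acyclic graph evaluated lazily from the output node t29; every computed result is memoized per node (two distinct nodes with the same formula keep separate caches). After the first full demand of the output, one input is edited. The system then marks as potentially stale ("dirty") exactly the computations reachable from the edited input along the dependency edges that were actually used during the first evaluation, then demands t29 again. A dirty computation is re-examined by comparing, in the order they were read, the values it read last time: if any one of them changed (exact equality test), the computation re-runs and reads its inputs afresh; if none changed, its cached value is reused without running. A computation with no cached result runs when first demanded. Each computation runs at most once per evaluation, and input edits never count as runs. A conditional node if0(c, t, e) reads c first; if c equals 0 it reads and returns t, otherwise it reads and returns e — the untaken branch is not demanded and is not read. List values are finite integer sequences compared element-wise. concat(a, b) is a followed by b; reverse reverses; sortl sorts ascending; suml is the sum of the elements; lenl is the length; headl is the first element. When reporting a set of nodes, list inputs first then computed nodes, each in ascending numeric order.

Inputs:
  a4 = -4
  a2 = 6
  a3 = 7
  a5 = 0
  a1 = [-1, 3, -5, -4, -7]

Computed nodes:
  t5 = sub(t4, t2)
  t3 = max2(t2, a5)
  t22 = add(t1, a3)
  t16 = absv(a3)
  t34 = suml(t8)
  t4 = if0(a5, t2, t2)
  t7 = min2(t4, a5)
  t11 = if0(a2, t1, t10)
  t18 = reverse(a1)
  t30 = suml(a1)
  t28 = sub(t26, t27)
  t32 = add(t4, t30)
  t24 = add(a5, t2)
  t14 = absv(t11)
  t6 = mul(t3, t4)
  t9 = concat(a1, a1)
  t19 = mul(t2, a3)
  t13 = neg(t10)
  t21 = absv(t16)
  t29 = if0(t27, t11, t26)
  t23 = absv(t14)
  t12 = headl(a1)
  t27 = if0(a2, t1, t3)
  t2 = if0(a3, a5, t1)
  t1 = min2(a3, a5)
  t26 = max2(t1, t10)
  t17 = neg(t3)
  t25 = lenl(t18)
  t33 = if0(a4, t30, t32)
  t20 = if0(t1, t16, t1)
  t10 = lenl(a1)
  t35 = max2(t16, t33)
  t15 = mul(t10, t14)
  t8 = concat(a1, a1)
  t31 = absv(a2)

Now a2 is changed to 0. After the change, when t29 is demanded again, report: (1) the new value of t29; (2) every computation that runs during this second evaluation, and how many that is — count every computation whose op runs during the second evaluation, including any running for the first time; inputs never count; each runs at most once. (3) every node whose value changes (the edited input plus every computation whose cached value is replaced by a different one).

Demanding t29 again yields 0.
3 computations run: t11, t27, t29.
The nodes whose values change: a2, t11, t29.

First demand of the output computes:
  t1 = min2(7, 0) = 0
  t2 = if0(a3=7 -> else branch t1) = 0
  t3 = max2(0, 0) = 0
  t10 = lenl([-1, 3, -5, -4, -7]) = 5
  t11 = if0(a2=6 -> else branch t10) = 5
  t27 = if0(a2=6 -> else branch t3) = 0
  t29 = if0(t27=0 -> then branch t11) = 5

After the edit, cleaning proceeds:
  t11: a read changed (a2 6->0) — executes, giving 0.
  t27: a read changed (a2 6->0) — executes, giving 0 — identical to its old value.
  t29: a read changed (t11 5->0) — executes, giving 0.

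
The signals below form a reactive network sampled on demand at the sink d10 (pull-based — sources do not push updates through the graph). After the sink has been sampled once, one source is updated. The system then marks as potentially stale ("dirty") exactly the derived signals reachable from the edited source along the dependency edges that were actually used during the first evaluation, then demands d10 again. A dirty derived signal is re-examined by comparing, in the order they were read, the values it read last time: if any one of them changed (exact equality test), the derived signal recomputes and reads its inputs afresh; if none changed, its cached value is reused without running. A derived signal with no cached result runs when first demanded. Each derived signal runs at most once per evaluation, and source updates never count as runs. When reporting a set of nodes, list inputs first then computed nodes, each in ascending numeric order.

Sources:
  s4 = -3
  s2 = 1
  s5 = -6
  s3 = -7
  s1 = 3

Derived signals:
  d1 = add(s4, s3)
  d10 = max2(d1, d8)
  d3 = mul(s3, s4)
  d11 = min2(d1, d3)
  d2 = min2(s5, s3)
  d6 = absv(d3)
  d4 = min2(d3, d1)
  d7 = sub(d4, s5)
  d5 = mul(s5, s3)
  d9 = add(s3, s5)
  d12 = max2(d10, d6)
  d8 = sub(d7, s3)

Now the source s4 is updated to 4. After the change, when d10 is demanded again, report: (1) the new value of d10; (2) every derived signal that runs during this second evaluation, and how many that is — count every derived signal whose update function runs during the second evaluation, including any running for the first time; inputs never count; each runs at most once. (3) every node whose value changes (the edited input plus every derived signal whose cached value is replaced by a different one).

d10 now evaluates to -3.
Run set: d1, d3, d4, d7, d8, d10 (6 run).
Changed values: s4, d1, d3, d4, d7, d8, d10.

Initial pass — values computed on the first demand:
  d1 = add(-3, -7) = -10
  d3 = mul(-7, -3) = 21
  d4 = min2(21, -10) = -10
  d7 = sub(-10, -6) = -4
  d8 = sub(-4, -7) = 3
  d10 = max2(-10, 3) = 3

Second demand — change propagation:
  d1: re-runs because s4 -3->4; new result -3.
  d3: re-runs because s4 -3->4; new result -28.
  d4: re-runs because d3 21->-28; d1 -10->-3; new result -28.
  d7: re-runs because d4 -10->-28; new result -22.
  d8: re-runs because d7 -4->-22; new result -15.
  d10: re-runs because d1 -10->-3; d8 3->-15; new result -3.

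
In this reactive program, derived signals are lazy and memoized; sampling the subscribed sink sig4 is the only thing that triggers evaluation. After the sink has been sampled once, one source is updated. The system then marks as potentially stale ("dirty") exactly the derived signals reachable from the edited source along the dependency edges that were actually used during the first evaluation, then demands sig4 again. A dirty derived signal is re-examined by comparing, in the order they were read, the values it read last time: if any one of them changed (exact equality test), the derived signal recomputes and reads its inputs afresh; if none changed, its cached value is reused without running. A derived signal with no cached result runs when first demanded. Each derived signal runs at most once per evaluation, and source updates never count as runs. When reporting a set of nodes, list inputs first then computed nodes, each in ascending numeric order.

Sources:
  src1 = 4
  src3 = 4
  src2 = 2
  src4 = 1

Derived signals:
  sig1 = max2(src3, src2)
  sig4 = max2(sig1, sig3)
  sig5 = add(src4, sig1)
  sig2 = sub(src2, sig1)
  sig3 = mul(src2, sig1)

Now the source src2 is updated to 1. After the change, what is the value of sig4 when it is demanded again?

Demanding sig4 again yields 4.

First demand of the output computes:
  sig1 = max2(4, 2) = 4
  sig3 = mul(2, 4) = 8
  sig4 = max2(4, 8) = 8

After the edit, cleaning proceeds:
  sig1: a read changed (src2 2->1) — executes, giving 4 — identical to its old value.
  sig3: a read changed (src2 2->1) — executes, giving 4.
  sig4: a read changed (sig3 8->4) — executes, giving 4.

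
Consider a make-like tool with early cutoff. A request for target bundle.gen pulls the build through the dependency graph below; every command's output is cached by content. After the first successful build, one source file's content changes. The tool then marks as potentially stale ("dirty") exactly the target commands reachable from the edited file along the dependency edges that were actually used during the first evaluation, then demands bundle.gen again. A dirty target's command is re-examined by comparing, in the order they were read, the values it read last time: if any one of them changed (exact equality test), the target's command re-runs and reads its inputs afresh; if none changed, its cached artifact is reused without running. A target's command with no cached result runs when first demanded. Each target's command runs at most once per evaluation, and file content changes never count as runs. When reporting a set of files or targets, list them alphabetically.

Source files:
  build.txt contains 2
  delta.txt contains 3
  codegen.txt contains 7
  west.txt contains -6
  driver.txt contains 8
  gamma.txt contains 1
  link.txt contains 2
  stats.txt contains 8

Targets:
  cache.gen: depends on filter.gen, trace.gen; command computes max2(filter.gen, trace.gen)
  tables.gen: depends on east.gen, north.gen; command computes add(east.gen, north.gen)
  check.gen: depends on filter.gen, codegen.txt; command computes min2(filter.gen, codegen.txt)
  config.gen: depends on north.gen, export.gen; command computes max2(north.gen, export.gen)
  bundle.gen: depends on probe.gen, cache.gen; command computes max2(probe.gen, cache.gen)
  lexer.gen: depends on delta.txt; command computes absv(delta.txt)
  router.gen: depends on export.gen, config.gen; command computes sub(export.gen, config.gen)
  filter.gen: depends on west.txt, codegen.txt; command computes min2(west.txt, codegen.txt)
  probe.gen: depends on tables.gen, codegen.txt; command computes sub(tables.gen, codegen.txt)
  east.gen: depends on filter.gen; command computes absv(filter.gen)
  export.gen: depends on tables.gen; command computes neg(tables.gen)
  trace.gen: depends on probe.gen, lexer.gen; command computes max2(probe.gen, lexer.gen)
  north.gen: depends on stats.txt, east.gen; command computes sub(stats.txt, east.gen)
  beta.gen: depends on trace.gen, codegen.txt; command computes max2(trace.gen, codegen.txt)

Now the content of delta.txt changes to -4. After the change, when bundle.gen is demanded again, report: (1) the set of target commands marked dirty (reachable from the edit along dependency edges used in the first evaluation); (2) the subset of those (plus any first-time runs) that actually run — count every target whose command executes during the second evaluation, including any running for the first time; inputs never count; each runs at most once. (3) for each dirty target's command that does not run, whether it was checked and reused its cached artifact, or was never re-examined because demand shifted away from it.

The edit dirties: bundle.gen, cache.gen, lexer.gen, trace.gen.
4 target commands run: bundle.gen, cache.gen, lexer.gen, trace.gen.
No dirty target's command escaped a run.

First demand of the output computes:
  filter.gen = min2(-6, 7) = -6
  east.gen = absv(-6) = 6
  lexer.gen = absv(3) = 3
  north.gen = sub(8, 6) = 2
  tables.gen = add(6, 2) = 8
  probe.gen = sub(8, 7) = 1
  trace.gen = max2(1, 3) = 3
  cache.gen = max2(-6, 3) = 3
  bundle.gen = max2(1, 3) = 3

After the edit, cleaning proceeds:
  lexer.gen: a read changed (delta.txt 3->-4) — executes, giving 4.
  trace.gen: a read changed (lexer.gen 3->4) — executes, giving 4.
  cache.gen: a read changed (trace.gen 3->4) — executes, giving 4.
  bundle.gen: a read changed (cache.gen 3->4) — executes, giving 4.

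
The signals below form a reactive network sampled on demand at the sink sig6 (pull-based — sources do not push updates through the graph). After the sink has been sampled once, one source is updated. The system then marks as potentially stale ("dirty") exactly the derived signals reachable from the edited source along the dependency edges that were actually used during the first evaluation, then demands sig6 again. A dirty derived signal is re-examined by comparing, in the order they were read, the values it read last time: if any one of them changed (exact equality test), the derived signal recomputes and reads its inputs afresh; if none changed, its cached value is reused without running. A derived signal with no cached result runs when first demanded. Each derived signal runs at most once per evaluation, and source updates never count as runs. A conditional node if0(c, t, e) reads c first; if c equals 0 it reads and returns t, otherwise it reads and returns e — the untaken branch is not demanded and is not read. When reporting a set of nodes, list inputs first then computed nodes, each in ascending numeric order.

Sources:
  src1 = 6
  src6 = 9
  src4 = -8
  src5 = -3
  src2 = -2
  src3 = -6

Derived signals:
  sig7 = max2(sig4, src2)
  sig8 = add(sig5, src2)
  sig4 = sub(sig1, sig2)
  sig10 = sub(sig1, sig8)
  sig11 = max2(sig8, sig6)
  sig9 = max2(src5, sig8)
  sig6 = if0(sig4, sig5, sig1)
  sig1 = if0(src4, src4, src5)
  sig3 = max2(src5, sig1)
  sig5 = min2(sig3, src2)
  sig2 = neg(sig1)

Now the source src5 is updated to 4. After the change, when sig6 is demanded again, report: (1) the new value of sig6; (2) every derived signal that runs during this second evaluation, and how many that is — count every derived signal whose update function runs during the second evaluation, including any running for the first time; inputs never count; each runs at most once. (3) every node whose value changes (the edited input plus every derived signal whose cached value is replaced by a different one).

Initial pass — values computed on the first demand:
  sig1 = if0(src4=-8 -> else branch src5) = -3
  sig2 = neg(-3) = 3
  sig4 = sub(-3, 3) = -6
  sig6 = if0(sig4=-6 -> else branch sig1) = -3

Second demand — change propagation:
  sig1: re-runs because src5 -3->4; new result 4.
  sig2: re-runs because sig1 -3->4; new result -4.
  sig4: re-runs because sig1 -3->4; sig2 3->-4; new result 8.
  sig6: re-runs because sig4 -6->8; sig1 -3->4; new result 4.

sig6 now evaluates to 4.
Run set: sig1, sig2, sig4, sig6 (4 run).
Changed values: src5, sig1, sig2, sig4, sig6.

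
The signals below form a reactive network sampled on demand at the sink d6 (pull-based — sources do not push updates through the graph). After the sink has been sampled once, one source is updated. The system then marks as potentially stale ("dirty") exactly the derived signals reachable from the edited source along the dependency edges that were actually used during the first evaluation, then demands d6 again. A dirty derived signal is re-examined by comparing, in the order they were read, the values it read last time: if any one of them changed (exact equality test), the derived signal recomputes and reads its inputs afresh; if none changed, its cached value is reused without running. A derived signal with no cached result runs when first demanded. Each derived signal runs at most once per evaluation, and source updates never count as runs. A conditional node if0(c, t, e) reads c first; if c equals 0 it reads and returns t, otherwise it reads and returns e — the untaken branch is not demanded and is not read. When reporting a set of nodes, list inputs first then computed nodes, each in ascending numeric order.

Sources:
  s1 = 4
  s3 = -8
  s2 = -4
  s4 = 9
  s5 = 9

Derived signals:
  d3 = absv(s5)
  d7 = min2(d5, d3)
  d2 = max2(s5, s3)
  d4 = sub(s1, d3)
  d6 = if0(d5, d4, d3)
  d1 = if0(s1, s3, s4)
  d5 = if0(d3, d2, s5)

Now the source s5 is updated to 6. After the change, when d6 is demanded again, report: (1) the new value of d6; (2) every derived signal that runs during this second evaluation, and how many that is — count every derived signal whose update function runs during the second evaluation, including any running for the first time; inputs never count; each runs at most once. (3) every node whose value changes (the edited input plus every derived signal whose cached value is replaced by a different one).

d6 now evaluates to 6.
Run set: d3, d5, d6 (3 run).
Changed values: s5, d3, d5, d6.

Initial pass — values computed on the first demand:
  d3 = absv(9) = 9
  d5 = if0(d3=9 -> else branch s5) = 9
  d6 = if0(d5=9 -> else branch d3) = 9

Second demand — change propagation:
  d3: re-runs because s5 9->6; new result 6.
  d5: re-runs because d3 9->6; s5 9->6; new result 6.
  d6: re-runs because d5 9->6; d3 9->6; new result 6.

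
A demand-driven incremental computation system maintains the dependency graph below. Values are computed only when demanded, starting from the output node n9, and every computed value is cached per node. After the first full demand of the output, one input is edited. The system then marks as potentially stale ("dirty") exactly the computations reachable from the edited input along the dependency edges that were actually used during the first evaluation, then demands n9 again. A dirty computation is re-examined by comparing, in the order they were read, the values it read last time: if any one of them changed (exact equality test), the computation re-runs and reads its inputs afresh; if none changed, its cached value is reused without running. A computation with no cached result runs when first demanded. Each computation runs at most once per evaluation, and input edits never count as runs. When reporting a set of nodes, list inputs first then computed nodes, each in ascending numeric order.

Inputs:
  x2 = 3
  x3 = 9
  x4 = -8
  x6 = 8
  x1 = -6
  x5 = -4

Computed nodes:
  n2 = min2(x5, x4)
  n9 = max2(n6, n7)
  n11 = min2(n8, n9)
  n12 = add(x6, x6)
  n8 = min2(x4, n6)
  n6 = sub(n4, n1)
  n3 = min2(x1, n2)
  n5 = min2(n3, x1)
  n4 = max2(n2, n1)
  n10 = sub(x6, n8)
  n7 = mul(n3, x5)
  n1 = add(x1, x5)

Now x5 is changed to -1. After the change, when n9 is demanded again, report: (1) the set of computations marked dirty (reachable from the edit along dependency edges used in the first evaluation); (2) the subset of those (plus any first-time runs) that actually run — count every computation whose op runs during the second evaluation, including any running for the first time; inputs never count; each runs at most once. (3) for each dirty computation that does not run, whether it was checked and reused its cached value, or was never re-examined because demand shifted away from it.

First evaluation (everything demanded from the output):
  n1 = add(-6, -4) = -10
  n2 = min2(-4, -8) = -8
  n3 = min2(-6, -8) = -8
  n4 = max2(-8, -10) = -8
  n6 = sub(-8, -10) = 2
  n7 = mul(-8, -4) = 32
  n9 = max2(2, 32) = 32

Propagation after the edit:
  n1: runs — x5 -4->-1; result -7.
  n2: runs — x5 -4->-1; result -8 (same value as before).
  n3: checked — values it read are unchanged (x1 unchanged, n2 unchanged); reused cached -8 without running.
  n4: runs — n1 -10->-7; result -7.
  n6: runs — n4 -8->-7; n1 -10->-7; result 0.
  n7: runs — x5 -4->-1; result 8.
  n9: runs — n6 2->0; n7 32->8; result 8.

Key observation: the cutoff stops propagation at n3 — its inputs' values are unchanged, so it reuses its cache.

Marked dirty: n1, n2, n3, n4, n6, n7, n9.
Computations that run: n1, n2, n4, n6, n7, n9 — 6 in total.
Checked but reused from cache: n3.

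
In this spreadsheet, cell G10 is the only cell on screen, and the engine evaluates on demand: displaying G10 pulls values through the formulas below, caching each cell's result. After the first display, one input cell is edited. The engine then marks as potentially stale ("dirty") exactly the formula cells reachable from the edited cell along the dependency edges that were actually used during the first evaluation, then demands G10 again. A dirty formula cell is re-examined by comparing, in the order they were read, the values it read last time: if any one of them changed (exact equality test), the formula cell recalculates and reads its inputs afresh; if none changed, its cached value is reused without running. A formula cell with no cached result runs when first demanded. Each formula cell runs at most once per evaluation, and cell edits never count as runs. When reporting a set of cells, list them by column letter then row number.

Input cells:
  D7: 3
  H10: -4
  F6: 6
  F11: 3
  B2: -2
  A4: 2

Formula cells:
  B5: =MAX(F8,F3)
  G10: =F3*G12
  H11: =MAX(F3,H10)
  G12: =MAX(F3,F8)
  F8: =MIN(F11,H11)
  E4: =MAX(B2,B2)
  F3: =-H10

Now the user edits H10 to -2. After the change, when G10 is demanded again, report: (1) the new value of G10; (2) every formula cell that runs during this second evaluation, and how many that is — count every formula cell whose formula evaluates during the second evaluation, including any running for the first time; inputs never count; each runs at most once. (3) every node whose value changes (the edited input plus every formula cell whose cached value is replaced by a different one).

G10 now evaluates to 4.
Run set: F3, F8, G10, G12, H11 (5 run).
Changed values: F3, F8, G10, G12, H10, H11.

Initial pass — values computed on the first demand:
  F3 = -(-4) = 4
  H11 = MAX(4, -4) = 4
  F8 = MIN(3, 4) = 3
  G12 = MAX(4, 3) = 4
  G10 = 4 * 4 = 16

Second demand — change propagation:
  F3: re-runs because H10 -4->-2; new result 2.
  H11: re-runs because F3 4->2; H10 -4->-2; new result 2.
  F8: re-runs because H11 4->2; new result 2.
  G12: re-runs because F3 4->2; F8 3->2; new result 2.
  G10: re-runs because F3 4->2; G12 4->2; new result 4.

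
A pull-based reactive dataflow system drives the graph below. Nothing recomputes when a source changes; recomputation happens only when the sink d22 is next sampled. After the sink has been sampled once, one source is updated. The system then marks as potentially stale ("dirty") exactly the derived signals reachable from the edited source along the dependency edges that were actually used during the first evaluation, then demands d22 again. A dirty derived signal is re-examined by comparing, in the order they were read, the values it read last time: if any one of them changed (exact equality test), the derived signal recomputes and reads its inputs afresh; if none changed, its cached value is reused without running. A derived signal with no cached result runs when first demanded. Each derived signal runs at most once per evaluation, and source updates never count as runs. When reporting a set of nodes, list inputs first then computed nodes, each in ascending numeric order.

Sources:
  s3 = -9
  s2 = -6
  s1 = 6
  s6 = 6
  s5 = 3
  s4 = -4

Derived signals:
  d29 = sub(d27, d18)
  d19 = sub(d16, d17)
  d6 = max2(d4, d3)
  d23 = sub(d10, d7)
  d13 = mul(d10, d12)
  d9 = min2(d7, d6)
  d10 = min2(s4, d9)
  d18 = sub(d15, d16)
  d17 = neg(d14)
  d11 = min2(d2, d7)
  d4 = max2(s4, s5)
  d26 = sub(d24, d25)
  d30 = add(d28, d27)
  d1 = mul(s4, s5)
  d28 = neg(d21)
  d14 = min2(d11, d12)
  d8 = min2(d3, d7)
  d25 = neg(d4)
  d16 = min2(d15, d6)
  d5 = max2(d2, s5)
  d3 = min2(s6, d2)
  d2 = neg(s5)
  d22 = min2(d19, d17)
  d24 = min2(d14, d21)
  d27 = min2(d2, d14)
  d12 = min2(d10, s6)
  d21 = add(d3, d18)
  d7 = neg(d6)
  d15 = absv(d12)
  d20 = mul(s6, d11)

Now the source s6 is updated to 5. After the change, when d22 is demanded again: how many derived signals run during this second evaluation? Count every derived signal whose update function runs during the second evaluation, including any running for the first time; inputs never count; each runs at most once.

Derived signals that run: d3, d12 — 2 in total.
Key observation: the cutoff stops propagation at d6 — its inputs' values are unchanged, so it reuses its cache.

First evaluation (everything demanded from the output):
  d2 = neg(3) = -3
  d3 = min2(6, -3) = -3
  d4 = max2(-4, 3) = 3
  d6 = max2(3, -3) = 3
  d7 = neg(3) = -3
  d9 = min2(-3, 3) = -3
  d10 = min2(-4, -3) = -4
  d11 = min2(-3, -3) = -3
  d12 = min2(-4, 6) = -4
  d14 = min2(-3, -4) = -4
  d15 = absv(-4) = 4
  d16 = min2(4, 3) = 3
  d17 = neg(-4) = 4
  d19 = sub(3, 4) = -1
  d22 = min2(-1, 4) = -1

Propagation after the edit:
  d3: runs — s6 6->5; result -3 (same value as before).
  d6: checked — values it read are unchanged (d4 unchanged, d3 unchanged); reused cached 3 without running.
  d7: checked — values it read are unchanged (d6 unchanged); reused cached -3 without running.
  d9: checked — values it read are unchanged (d7 unchanged, d6 unchanged); reused cached -3 without running.
  d10: checked — values it read are unchanged (s4 unchanged, d9 unchanged); reused cached -4 without running.
  d11: checked — values it read are unchanged (d2 unchanged, d7 unchanged); reused cached -3 without running.
  d12: runs — s6 6->5; result -4 (same value as before).
  d14: checked — values it read are unchanged (d11 unchanged, d12 unchanged); reused cached -4 without running.
  d15: checked — values it read are unchanged (d12 unchanged); reused cached 4 without running.
  d16: checked — values it read are unchanged (d15 unchanged, d6 unchanged); reused cached 3 without running.
  d17: checked — values it read are unchanged (d14 unchanged); reused cached 4 without running.
  d19: checked — values it read are unchanged (d16 unchanged, d17 unchanged); reused cached -1 without running.
  d22: checked — values it read are unchanged (d19 unchanged, d17 unchanged); reused cached -1 without running.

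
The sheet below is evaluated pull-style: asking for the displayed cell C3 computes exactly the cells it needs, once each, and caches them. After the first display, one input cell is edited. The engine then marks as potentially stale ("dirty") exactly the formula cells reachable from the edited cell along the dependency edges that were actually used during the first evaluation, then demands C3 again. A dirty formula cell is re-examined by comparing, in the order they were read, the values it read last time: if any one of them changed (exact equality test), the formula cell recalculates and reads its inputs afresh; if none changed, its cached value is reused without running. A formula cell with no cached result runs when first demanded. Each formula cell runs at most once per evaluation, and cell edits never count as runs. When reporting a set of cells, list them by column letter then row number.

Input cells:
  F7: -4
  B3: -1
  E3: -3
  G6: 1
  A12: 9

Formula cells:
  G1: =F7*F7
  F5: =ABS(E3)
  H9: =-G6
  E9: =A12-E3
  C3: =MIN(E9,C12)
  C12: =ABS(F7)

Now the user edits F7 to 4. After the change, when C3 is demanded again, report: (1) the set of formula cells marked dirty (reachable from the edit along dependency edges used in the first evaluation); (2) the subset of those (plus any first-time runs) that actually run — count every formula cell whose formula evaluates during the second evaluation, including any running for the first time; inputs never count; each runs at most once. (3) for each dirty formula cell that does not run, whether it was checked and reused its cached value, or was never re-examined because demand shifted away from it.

First demand of the output computes:
  C12 = ABS(-4) = 4
  E9 = 9 - -3 = 12
  C3 = MIN(12, 4) = 4

After the edit, cleaning proceeds:
  C12: a read changed (F7 -4->4) — executes, giving 4 — identical to its old value.
  C3: dirty, but its reads are unchanged (E9 unchanged, C12 unchanged); cached 4 stands.

Note the absorption at C12: it re-runs yet its value is the same, leaving the output's value untouched.

The edit dirties: C3, C12.
1 formula cells run: C12.
Cache hits after checking: C3.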